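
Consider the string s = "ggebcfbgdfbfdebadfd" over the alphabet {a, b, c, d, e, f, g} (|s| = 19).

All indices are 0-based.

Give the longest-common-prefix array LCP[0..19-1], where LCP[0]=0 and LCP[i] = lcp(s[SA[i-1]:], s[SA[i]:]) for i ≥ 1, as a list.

sorted suffixes:
  #0 SA[0]=15  'adfd'
  #1 SA[1]=14  'badfd'
  #2 SA[2]=3  'bcfbgdfbfdebadfd'
  #3 SA[3]=10  'bfdebadfd'
  #4 SA[4]=6  'bgdfbfdebadfd'
  #5 SA[5]=4  'cfbgdfbfdebadfd'
  #6 SA[6]=18  'd'
  #7 SA[7]=12  'debadfd'
  #8 SA[8]=8  'dfbfdebadfd'
  #9 SA[9]=16  'dfd'
  #10 SA[10]=13  'ebadfd'
  #11 SA[11]=2  'ebcfbgdfbfdebadfd'
  #12 SA[12]=9  'fbfdebadfd'
  #13 SA[13]=5  'fbgdfbfdebadfd'
  #14 SA[14]=17  'fd'
  #15 SA[15]=11  'fdebadfd'
  #16 SA[16]=7  'gdfbfdebadfd'
  #17 SA[17]=1  'gebcfbgdfbfdebadfd'
  #18 SA[18]=0  'ggebcfbgdfbfdebadfd'

SA = [15, 14, 3, 10, 6, 4, 18, 12, 8, 16, 13, 2, 9, 5, 17, 11, 7, 1, 0]
rank  pair      lcp
   1  s[15:],s[14:]  0  ''
   2  s[14:],s[3:]  1  'b'
   3  s[3:],s[10:]  1  'b'
   4  s[10:],s[6:]  1  'b'
   5  s[6:],s[4:]  0  ''
   6  s[4:],s[18:]  0  ''
   7  s[18:],s[12:]  1  'd'
   8  s[12:],s[8:]  1  'd'
   9  s[8:],s[16:]  2  'df'
  10  s[16:],s[13:]  0  ''
  11  s[13:],s[2:]  2  'eb'
  12  s[2:],s[9:]  0  ''
  13  s[9:],s[5:]  2  'fb'
  14  s[5:],s[17:]  1  'f'
  15  s[17:],s[11:]  2  'fd'
  16  s[11:],s[7:]  0  ''
  17  s[7:],s[1:]  1  'g'
  18  s[1:],s[0:]  1  'g'

[0, 0, 1, 1, 1, 0, 0, 1, 1, 2, 0, 2, 0, 2, 1, 2, 0, 1, 1]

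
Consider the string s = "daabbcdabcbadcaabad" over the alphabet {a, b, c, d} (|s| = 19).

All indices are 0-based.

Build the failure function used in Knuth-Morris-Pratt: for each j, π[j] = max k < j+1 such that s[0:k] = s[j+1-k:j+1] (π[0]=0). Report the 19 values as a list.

[0, 0, 0, 0, 0, 0, 1, 2, 0, 0, 0, 0, 1, 0, 0, 0, 0, 0, 1]

π[0] = 0
j=1 s[j]='a': π[1]=0 (border '')
j=2 s[j]='a': π[2]=0 (border '')
j=3 s[j]='b': π[3]=0 (border '')
j=4 s[j]='b': π[4]=0 (border '')
j=5 s[j]='c': π[5]=0 (border '')
j=6 s[j]='d': π[6]=1 (border 'd')
j=7 s[j]='a': π[7]=2 (border 'da')
j=8 s[j]='b': k: 2→0; π[8]=0 (border '')
j=9 s[j]='c': π[9]=0 (border '')
j=10 s[j]='b': π[10]=0 (border '')
j=11 s[j]='a': π[11]=0 (border '')
j=12 s[j]='d': π[12]=1 (border 'd')
j=13 s[j]='c': k: 1→0; π[13]=0 (border '')
j=14 s[j]='a': π[14]=0 (border '')
j=15 s[j]='a': π[15]=0 (border '')
j=16 s[j]='b': π[16]=0 (border '')
j=17 s[j]='a': π[17]=0 (border '')
j=18 s[j]='d': π[18]=1 (border 'd')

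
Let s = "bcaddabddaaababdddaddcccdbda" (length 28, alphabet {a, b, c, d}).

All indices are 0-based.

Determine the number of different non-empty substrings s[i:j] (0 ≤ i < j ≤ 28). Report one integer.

rank | idx | suffix
   0 |  27 | a
   1 |   9 | aaababdddaddcccdbda
   2 |  10 | aababdddaddcccdbda
   3 |  11 | ababdddaddcccdbda
   4 |   5 | abddaaababdddaddcccdbda
   5 |  13 | abdddaddcccdbda
   6 |   2 | addabddaaababdddaddcccdbda
   7 |  18 | addcccdbda
   8 |  12 | babdddaddcccdbda
   9 |   0 | bcaddabddaaababdddaddcccdbda
  10 |  25 | bda
  11 |   6 | bddaaababdddaddcccdbda
  12 |  14 | bdddaddcccdbda
  13 |   1 | caddabddaaababdddaddcccdbda
  14 |  21 | cccdbda
  15 |  22 | ccdbda
  16 |  23 | cdbda
  17 |  26 | da
  18 |   8 | daaababdddaddcccdbda
  19 |   4 | dabddaaababdddaddcccdbda
  20 |  17 | daddcccdbda
  21 |  24 | dbda
  22 |  20 | dcccdbda
  23 |   7 | ddaaababdddaddcccdbda
  24 |   3 | ddabddaaababdddaddcccdbda
  25 |  16 | ddaddcccdbda
  26 |  19 | ddcccdbda
  27 |  15 | dddaddcccdbda

SA = [27, 9, 10, 11, 5, 13, 2, 18, 12, 0, 25, 6, 14, 1, 21, 22, 23, 26, 8, 4, 17, 24, 20, 7, 3, 16, 19, 15]
rank  pair      lcp
   1  s[27:],s[9:]  1  'a'
   2  s[9:],s[10:]  2  'aa'
   3  s[10:],s[11:]  1  'a'
   4  s[11:],s[5:]  2  'ab'
   5  s[5:],s[13:]  4  'abdd'
   6  s[13:],s[2:]  1  'a'
   7  s[2:],s[18:]  3  'add'
   8  s[18:],s[12:]  0  ''
   9  s[12:],s[0:]  1  'b'
  10  s[0:],s[25:]  1  'b'
  11  s[25:],s[6:]  2  'bd'
  12  s[6:],s[14:]  3  'bdd'
  13  s[14:],s[1:]  0  ''
  14  s[1:],s[21:]  1  'c'
  15  s[21:],s[22:]  2  'cc'
  16  s[22:],s[23:]  1  'c'
  17  s[23:],s[26:]  0  ''
  18  s[26:],s[8:]  2  'da'
  19  s[8:],s[4:]  2  'da'
  20  s[4:],s[17:]  2  'da'
  21  s[17:],s[24:]  1  'd'
  22  s[24:],s[20:]  1  'd'
  23  s[20:],s[7:]  1  'd'
  24  s[7:],s[3:]  3  'dda'
  25  s[3:],s[16:]  3  'dda'
  26  s[16:],s[19:]  2  'dd'
  27  s[19:],s[15:]  2  'dd'

n(n+1)/2 = 28·29/2 = 406
Σ LCP = 0 + 1 + 2 + 1 + 2 + 4 + 1 + 3 + 0 + 1 + 1 + 2 + 3 + 0 + 1 + 2 + 1 + 0 + 2 + 2 + 2 + 1 + 1 + 1 + 3 + 3 + 2 + 2 = 44
distinct = 406 − 44 = 362

362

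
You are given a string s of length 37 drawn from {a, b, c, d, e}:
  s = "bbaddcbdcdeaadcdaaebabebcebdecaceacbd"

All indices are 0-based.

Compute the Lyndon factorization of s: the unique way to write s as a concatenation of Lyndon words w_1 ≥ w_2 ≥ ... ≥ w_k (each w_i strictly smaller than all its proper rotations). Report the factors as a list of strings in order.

["b", "b", "addcbdcde", "aadcdaaebabebcebdecaceacbd"]

emit factor 1: 'b' (i=0, period=1)
emit factor 2: 'b' (i=1, period=1)
emit factor 3: 'addcbdcde' (i=2, period=9)
emit factor 4: 'aadcdaaebabebcebdecaceacbd' (i=11, period=26)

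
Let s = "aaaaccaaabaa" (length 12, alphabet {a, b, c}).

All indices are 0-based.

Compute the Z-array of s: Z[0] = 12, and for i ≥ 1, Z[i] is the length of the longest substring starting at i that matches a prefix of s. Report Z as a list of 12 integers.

Z[0]=12
i=1: fresh scan; Z[1]=3 scan→box=[1,4)
i=2: min(r-i=2, Z[1]=3)=2; Z[2]=2
i=3: min(r-i=1, Z[2]=2)=1; Z[3]=1
i=4: fresh scan; Z[4]=0
i=5: fresh scan; Z[5]=0
i=6: fresh scan; Z[6]=3 scan→box=[6,9)
i=7: min(r-i=2, Z[1]=3)=2; Z[7]=2
i=8: min(r-i=1, Z[2]=2)=1; Z[8]=1
i=9: fresh scan; Z[9]=0
i=10: fresh scan; Z[10]=2 scan→box=[10,12)
i=11: min(r-i=1, Z[1]=3)=1; Z[11]=1

[12, 3, 2, 1, 0, 0, 3, 2, 1, 0, 2, 1]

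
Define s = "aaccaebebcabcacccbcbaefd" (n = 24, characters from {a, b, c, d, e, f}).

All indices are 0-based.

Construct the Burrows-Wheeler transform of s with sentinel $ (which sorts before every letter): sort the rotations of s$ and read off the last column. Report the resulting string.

d$caccbceacebbcbcacafbaae

rank  rotation                   last
    0  $aaccaebebcabcacccbcbaefd  d
    1  aaccaebebcabcacccbcbaefd$  $
    2  abcacccbcbaefd$aaccaebebc  c
    3  accaebebcabcacccbcbaefd$a  a
    4  acccbcbaefd$aaccaebebcabc  c
    5  aebebcabcacccbcbaefd$aacc  c
    6  aefd$aaccaebebcabcacccbcb  b
    7  baefd$aaccaebebcabcacccbc  c
    8  bcabcacccbcbaefd$aaccaebe  e
    9  bcacccbcbaefd$aaccaebebca  a
   10  bcbaefd$aaccaebebcabcaccc  c
   11  bebcabcacccbcbaefd$aaccae  e
   12  cabcacccbcbaefd$aaccaebeb  b
   13  cacccbcbaefd$aaccaebebcab  b
   14  caebebcabcacccbcbaefd$aac  c
   15  cbaefd$aaccaebebcabcacccb  b
   16  cbcbaefd$aaccaebebcabcacc  c
   17  ccaebebcabcacccbcbaefd$aa  a
   18  ccbcbaefd$aaccaebebcabcac  c
   19  cccbcbaefd$aaccaebebcabca  a
   20  d$aaccaebebcabcacccbcbaef  f
   21  ebcabcacccbcbaefd$aaccaeb  b
   22  ebebcabcacccbcbaefd$aacca  a
   23  efd$aaccaebebcabcacccbcba  a
   24  fd$aaccaebebcabcacccbcbae  e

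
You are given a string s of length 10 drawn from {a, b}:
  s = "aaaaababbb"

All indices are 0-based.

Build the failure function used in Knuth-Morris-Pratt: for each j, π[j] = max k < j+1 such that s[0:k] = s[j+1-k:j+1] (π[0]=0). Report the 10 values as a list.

π[0] = 0
j=1 s[j]='a': π[1]=1 (border 'a')
j=2 s[j]='a': π[2]=2 (border 'aa')
j=3 s[j]='a': π[3]=3 (border 'aaa')
j=4 s[j]='a': π[4]=4 (border 'aaaa')
j=5 s[j]='b': k: 4→3→2→1→0; π[5]=0 (border '')
j=6 s[j]='a': π[6]=1 (border 'a')
j=7 s[j]='b': k: 1→0; π[7]=0 (border '')
j=8 s[j]='b': π[8]=0 (border '')
j=9 s[j]='b': π[9]=0 (border '')

[0, 1, 2, 3, 4, 0, 1, 0, 0, 0]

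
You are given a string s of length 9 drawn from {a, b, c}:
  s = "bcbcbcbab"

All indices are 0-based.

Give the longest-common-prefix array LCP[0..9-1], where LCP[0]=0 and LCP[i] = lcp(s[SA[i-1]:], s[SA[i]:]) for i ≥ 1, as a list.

[0, 0, 1, 1, 3, 5, 0, 2, 4]

rank→(start, suffix):
  0 → (7, 'ab')
  1 → (8, 'b')
  2 → (6, 'bab')
  3 → (4, 'bcbab')
  4 → (2, 'bcbcbab')
  5 → (0, 'bcbcbcbab')
  6 → (5, 'cbab')
  7 → (3, 'cbcbab')
  8 → (1, 'cbcbcbab')

SA = [7, 8, 6, 4, 2, 0, 5, 3, 1]
i: (SA[i-1],SA[i]) lcp shared
  1: (7,8) 0 ''
  2: (8,6) 1 'b'
  3: (6,4) 1 'b'
  4: (4,2) 3 'bcb'
  5: (2,0) 5 'bcbcb'
  6: (0,5) 0 ''
  7: (5,3) 2 'cb'
  8: (3,1) 4 'cbcb'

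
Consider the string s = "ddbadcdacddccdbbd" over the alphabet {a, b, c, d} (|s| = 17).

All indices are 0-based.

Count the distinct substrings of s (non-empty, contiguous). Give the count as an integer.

135

rank→(start, suffix):
  0 → (7, 'acddccdbbd')
  1 → (3, 'adcdacddccdbbd')
  2 → (2, 'badcdacddccdbbd')
  3 → (14, 'bbd')
  4 → (15, 'bd')
  5 → (11, 'ccdbbd')
  6 → (5, 'cdacddccdbbd')
  7 → (12, 'cdbbd')
  8 → (8, 'cddccdbbd')
  9 → (16, 'd')
  10 → (6, 'dacddccdbbd')
  11 → (1, 'dbadcdacddccdbbd')
  12 → (13, 'dbbd')
  13 → (10, 'dccdbbd')
  14 → (4, 'dcdacddccdbbd')
  15 → (0, 'ddbadcdacddccdbbd')
  16 → (9, 'ddccdbbd')

SA = [7, 3, 2, 14, 15, 11, 5, 12, 8, 16, 6, 1, 13, 10, 4, 0, 9]
i: (SA[i-1],SA[i]) lcp shared
  1: (7,3) 1 'a'
  2: (3,2) 0 ''
  3: (2,14) 1 'b'
  4: (14,15) 1 'b'
  5: (15,11) 0 ''
  6: (11,5) 1 'c'
  7: (5,12) 2 'cd'
  8: (12,8) 2 'cd'
  9: (8,16) 0 ''
  10: (16,6) 1 'd'
  11: (6,1) 1 'd'
  12: (1,13) 2 'db'
  13: (13,10) 1 'd'
  14: (10,4) 2 'dc'
  15: (4,0) 1 'd'
  16: (0,9) 2 'dd'

n(n+1)/2 = 17·18/2 = 153
Σ LCP = 0 + 1 + 0 + 1 + 1 + 0 + 1 + 2 + 2 + 0 + 1 + 1 + 2 + 1 + 2 + 1 + 2 = 18
distinct = 153 − 18 = 135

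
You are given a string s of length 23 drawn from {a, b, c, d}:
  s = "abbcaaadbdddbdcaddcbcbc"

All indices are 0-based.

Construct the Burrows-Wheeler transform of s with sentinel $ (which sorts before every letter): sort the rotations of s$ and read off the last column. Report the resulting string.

cca$acacbcddbbdbddabddab

rank  rotation                  last
    0  $abbcaaadbdddbdcaddcbcbc  c
    1  aaadbdddbdcaddcbcbc$abbc  c
    2  aadbdddbdcaddcbcbc$abbca  a
    3  abbcaaadbdddbdcaddcbcbc$  $
    4  adbdddbdcaddcbcbc$abbcaa  a
    5  addcbcbc$abbcaaadbdddbdc  c
    6  bbcaaadbdddbdcaddcbcbc$a  a
    7  bc$abbcaaadbdddbdcaddcbc  c
    8  bcaaadbdddbdcaddcbcbc$ab  b
    9  bcbc$abbcaaadbdddbdcaddc  c
   10  bdcaddcbcbc$abbcaaadbddd  d
   11  bdddbdcaddcbcbc$abbcaaad  d
   12  c$abbcaaadbdddbdcaddcbcb  b
   13  caaadbdddbdcaddcbcbc$abb  b
   14  caddcbcbc$abbcaaadbdddbd  d
   15  cbc$abbcaaadbdddbdcaddcb  b
   16  cbcbc$abbcaaadbdddbdcadd  d
   17  dbdcaddcbcbc$abbcaaadbdd  d
   18  dbdddbdcaddcbcbc$abbcaaa  a
   19  dcaddcbcbc$abbcaaadbdddb  b
   20  dcbcbc$abbcaaadbdddbdcad  d
   21  ddbdcaddcbcbc$abbcaaadbd  d
   22  ddcbcbc$abbcaaadbdddbdca  a
   23  dddbdcaddcbcbc$abbcaaadb  b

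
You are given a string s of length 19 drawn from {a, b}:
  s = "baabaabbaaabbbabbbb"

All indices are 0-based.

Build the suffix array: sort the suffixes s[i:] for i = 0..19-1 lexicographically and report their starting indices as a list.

rank→(start, suffix):
  0 → (8, 'aaabbbabbbb')
  1 → (1, 'aabaabbaaabbbabbbb')
  2 → (4, 'aabbaaabbbabbbb')
  3 → (9, 'aabbbabbbb')
  4 → (2, 'abaabbaaabbbabbbb')
  5 → (5, 'abbaaabbbabbbb')
  6 → (10, 'abbbabbbb')
  7 → (14, 'abbbb')
  8 → (18, 'b')
  9 → (7, 'baaabbbabbbb')
  10 → (0, 'baabaabbaaabbbabbbb')
  11 → (3, 'baabbaaabbbabbbb')
  12 → (13, 'babbbb')
  13 → (17, 'bb')
  14 → (6, 'bbaaabbbabbbb')
  15 → (12, 'bbabbbb')
  16 → (16, 'bbb')
  17 → (11, 'bbbabbbb')
  18 → (15, 'bbbb')

[8, 1, 4, 9, 2, 5, 10, 14, 18, 7, 0, 3, 13, 17, 6, 12, 16, 11, 15]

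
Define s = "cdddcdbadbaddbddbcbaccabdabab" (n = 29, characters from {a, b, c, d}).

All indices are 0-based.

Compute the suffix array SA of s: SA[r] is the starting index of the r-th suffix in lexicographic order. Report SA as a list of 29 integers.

[27, 25, 22, 19, 7, 10, 28, 26, 18, 6, 9, 16, 23, 13, 21, 17, 20, 4, 0, 24, 5, 8, 15, 12, 3, 14, 11, 2, 1]

rank | idx | suffix
   0 |  27 | ab
   1 |  25 | abab
   2 |  22 | abdabab
   3 |  19 | accabdabab
   4 |   7 | adbaddbddbcbaccabdabab
   5 |  10 | addbddbcbaccabdabab
   6 |  28 | b
   7 |  26 | bab
   8 |  18 | baccabdabab
   9 |   6 | badbaddbddbcbaccabdabab
  10 |   9 | baddbddbcbaccabdabab
  11 |  16 | bcbaccabdabab
  12 |  23 | bdabab
  13 |  13 | bddbcbaccabdabab
  14 |  21 | cabdabab
  15 |  17 | cbaccabdabab
  16 |  20 | ccabdabab
  17 |   4 | cdbadbaddbddbcbaccabdabab
  18 |   0 | cdddcdbadbaddbddbcbaccabdabab
  19 |  24 | dabab
  20 |   5 | dbadbaddbddbcbaccabdabab
  21 |   8 | dbaddbddbcbaccabdabab
  22 |  15 | dbcbaccabdabab
  23 |  12 | dbddbcbaccabdabab
  24 |   3 | dcdbadbaddbddbcbaccabdabab
  25 |  14 | ddbcbaccabdabab
  26 |  11 | ddbddbcbaccabdabab
  27 |   2 | ddcdbadbaddbddbcbaccabdabab
  28 |   1 | dddcdbadbaddbddbcbaccabdabab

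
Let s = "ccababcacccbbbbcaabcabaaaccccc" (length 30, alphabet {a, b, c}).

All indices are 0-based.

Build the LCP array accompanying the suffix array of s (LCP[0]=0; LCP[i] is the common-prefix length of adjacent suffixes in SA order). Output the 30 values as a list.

[0, 2, 2, 1, 3, 2, 4, 1, 4, 0, 2, 1, 3, 2, 1, 3, 3, 0, 1, 2, 4, 2, 1, 1, 2, 2, 2, 3, 3, 4]

rank→(start, suffix):
  0 → (22, 'aaaccccc')
  1 → (16, 'aabcabaaaccccc')
  2 → (23, 'aaccccc')
  3 → (20, 'abaaaccccc')
  4 → (2, 'ababcacccbbbbcaabcabaaaccccc')
  5 → (17, 'abcabaaaccccc')
  6 → (4, 'abcacccbbbbcaabcabaaaccccc')
  7 → (7, 'acccbbbbcaabcabaaaccccc')
  8 → (24, 'accccc')
  9 → (21, 'baaaccccc')
  10 → (3, 'babcacccbbbbcaabcabaaaccccc')
  11 → (11, 'bbbbcaabcabaaaccccc')
  12 → (12, 'bbbcaabcabaaaccccc')
  13 → (13, 'bbcaabcabaaaccccc')
  14 → (14, 'bcaabcabaaaccccc')
  15 → (18, 'bcabaaaccccc')
  16 → (5, 'bcacccbbbbcaabcabaaaccccc')
  17 → (29, 'c')
  18 → (15, 'caabcabaaaccccc')
  19 → (19, 'cabaaaccccc')
  20 → (1, 'cababcacccbbbbcaabcabaaaccccc')
  21 → (6, 'cacccbbbbcaabcabaaaccccc')
  22 → (10, 'cbbbbcaabcabaaaccccc')
  23 → (28, 'cc')
  24 → (0, 'ccababcacccbbbbcaabcabaaaccccc')
  25 → (9, 'ccbbbbcaabcabaaaccccc')
  26 → (27, 'ccc')
  27 → (8, 'cccbbbbcaabcabaaaccccc')
  28 → (26, 'cccc')
  29 → (25, 'ccccc')

SA = [22, 16, 23, 20, 2, 17, 4, 7, 24, 21, 3, 11, 12, 13, 14, 18, 5, 29, 15, 19, 1, 6, 10, 28, 0, 9, 27, 8, 26, 25]
i: (SA[i-1],SA[i]) lcp shared
  1: (22,16) 2 'aa'
  2: (16,23) 2 'aa'
  3: (23,20) 1 'a'
  4: (20,2) 3 'aba'
  5: (2,17) 2 'ab'
  6: (17,4) 4 'abca'
  7: (4,7) 1 'a'
  8: (7,24) 4 'accc'
  9: (24,21) 0 ''
  10: (21,3) 2 'ba'
  11: (3,11) 1 'b'
  12: (11,12) 3 'bbb'
  13: (12,13) 2 'bb'
  14: (13,14) 1 'b'
  15: (14,18) 3 'bca'
  16: (18,5) 3 'bca'
  17: (5,29) 0 ''
  18: (29,15) 1 'c'
  19: (15,19) 2 'ca'
  20: (19,1) 4 'caba'
  21: (1,6) 2 'ca'
  22: (6,10) 1 'c'
  23: (10,28) 1 'c'
  24: (28,0) 2 'cc'
  25: (0,9) 2 'cc'
  26: (9,27) 2 'cc'
  27: (27,8) 3 'ccc'
  28: (8,26) 3 'ccc'
  29: (26,25) 4 'cccc'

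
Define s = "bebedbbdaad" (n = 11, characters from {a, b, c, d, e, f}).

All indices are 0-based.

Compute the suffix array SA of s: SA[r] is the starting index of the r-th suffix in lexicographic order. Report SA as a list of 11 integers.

[8, 9, 5, 6, 0, 2, 10, 7, 4, 1, 3]

rank | idx | suffix
   0 |   8 | aad
   1 |   9 | ad
   2 |   5 | bbdaad
   3 |   6 | bdaad
   4 |   0 | bebedbbdaad
   5 |   2 | bedbbdaad
   6 |  10 | d
   7 |   7 | daad
   8 |   4 | dbbdaad
   9 |   1 | ebedbbdaad
  10 |   3 | edbbdaad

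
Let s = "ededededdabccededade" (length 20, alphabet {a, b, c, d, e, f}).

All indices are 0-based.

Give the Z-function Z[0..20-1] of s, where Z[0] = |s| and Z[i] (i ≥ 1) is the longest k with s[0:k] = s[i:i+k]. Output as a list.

Z[0]=20
i=1: outside box; Z[1]=0
i=2: outside box; Z[2]=6 extend→box=[2,8)
i=3: min(r-i=5, Z[1]=0)=0; Z[3]=0
i=4: min(r-i=4, Z[2]=6)=4; Z[4]=4
i=5: min(r-i=3, Z[3]=0)=0; Z[5]=0
i=6: min(r-i=2, Z[4]=4)=2; Z[6]=2
i=7: min(r-i=1, Z[5]=0)=0; Z[7]=0
i=8: outside box; Z[8]=0
i=9: outside box; Z[9]=0
i=10: outside box; Z[10]=0
i=11: outside box; Z[11]=0
i=12: outside box; Z[12]=0
i=13: outside box; Z[13]=4 extend→box=[13,17)
i=14: min(r-i=3, Z[1]=0)=0; Z[14]=0
i=15: min(r-i=2, Z[2]=6)=2; Z[15]=2
i=16: min(r-i=1, Z[3]=0)=0; Z[16]=0
i=17: outside box; Z[17]=0
i=18: outside box; Z[18]=0
i=19: outside box; Z[19]=1 extend→box=[19,20)

[20, 0, 6, 0, 4, 0, 2, 0, 0, 0, 0, 0, 0, 4, 0, 2, 0, 0, 0, 1]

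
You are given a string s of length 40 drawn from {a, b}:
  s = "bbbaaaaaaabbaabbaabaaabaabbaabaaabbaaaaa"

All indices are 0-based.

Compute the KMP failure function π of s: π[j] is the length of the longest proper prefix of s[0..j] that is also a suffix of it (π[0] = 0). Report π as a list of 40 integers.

[0, 1, 2, 0, 0, 0, 0, 0, 0, 0, 1, 2, 0, 0, 1, 2, 0, 0, 1, 0, 0, 0, 1, 0, 0, 1, 2, 0, 0, 1, 0, 0, 0, 1, 2, 0, 0, 0, 0, 0]

π[0] = 0
j=1 s[j]='b': π[1]=1 (border 'b')
j=2 s[j]='b': π[2]=2 (border 'bb')
j=3 s[j]='a': k: 2→1→0; π[3]=0 (border '')
j=4 s[j]='a': π[4]=0 (border '')
j=5 s[j]='a': π[5]=0 (border '')
j=6 s[j]='a': π[6]=0 (border '')
j=7 s[j]='a': π[7]=0 (border '')
j=8 s[j]='a': π[8]=0 (border '')
j=9 s[j]='a': π[9]=0 (border '')
j=10 s[j]='b': π[10]=1 (border 'b')
j=11 s[j]='b': π[11]=2 (border 'bb')
j=12 s[j]='a': k: 2→1→0; π[12]=0 (border '')
j=13 s[j]='a': π[13]=0 (border '')
j=14 s[j]='b': π[14]=1 (border 'b')
j=15 s[j]='b': π[15]=2 (border 'bb')
j=16 s[j]='a': k: 2→1→0; π[16]=0 (border '')
j=17 s[j]='a': π[17]=0 (border '')
j=18 s[j]='b': π[18]=1 (border 'b')
j=19 s[j]='a': k: 1→0; π[19]=0 (border '')
j=20 s[j]='a': π[20]=0 (border '')
j=21 s[j]='a': π[21]=0 (border '')
j=22 s[j]='b': π[22]=1 (border 'b')
j=23 s[j]='a': k: 1→0; π[23]=0 (border '')
j=24 s[j]='a': π[24]=0 (border '')
j=25 s[j]='b': π[25]=1 (border 'b')
j=26 s[j]='b': π[26]=2 (border 'bb')
j=27 s[j]='a': k: 2→1→0; π[27]=0 (border '')
j=28 s[j]='a': π[28]=0 (border '')
j=29 s[j]='b': π[29]=1 (border 'b')
j=30 s[j]='a': k: 1→0; π[30]=0 (border '')
j=31 s[j]='a': π[31]=0 (border '')
j=32 s[j]='a': π[32]=0 (border '')
j=33 s[j]='b': π[33]=1 (border 'b')
j=34 s[j]='b': π[34]=2 (border 'bb')
j=35 s[j]='a': k: 2→1→0; π[35]=0 (border '')
j=36 s[j]='a': π[36]=0 (border '')
j=37 s[j]='a': π[37]=0 (border '')
j=38 s[j]='a': π[38]=0 (border '')
j=39 s[j]='a': π[39]=0 (border '')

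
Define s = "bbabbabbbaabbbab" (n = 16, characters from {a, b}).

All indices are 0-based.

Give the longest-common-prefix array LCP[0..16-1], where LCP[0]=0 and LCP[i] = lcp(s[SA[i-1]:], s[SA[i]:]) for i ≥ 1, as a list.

rank | idx | suffix
   0 |   9 | aabbbab
   1 |  14 | ab
   2 |   2 | abbabbbaabbbab
   3 |   5 | abbbaabbbab
   4 |  10 | abbbab
   5 |  15 | b
   6 |   8 | baabbbab
   7 |  13 | bab
   8 |   1 | babbabbbaabbbab
   9 |   4 | babbbaabbbab
  10 |   7 | bbaabbbab
  11 |  12 | bbab
  12 |   0 | bbabbabbbaabbbab
  13 |   3 | bbabbbaabbbab
  14 |   6 | bbbaabbbab
  15 |  11 | bbbab

SA = [9, 14, 2, 5, 10, 15, 8, 13, 1, 4, 7, 12, 0, 3, 6, 11]
i: (SA[i-1],SA[i]) lcp shared
  1: (9,14) 1 'a'
  2: (14,2) 2 'ab'
  3: (2,5) 3 'abb'
  4: (5,10) 5 'abbba'
  5: (10,15) 0 ''
  6: (15,8) 1 'b'
  7: (8,13) 2 'ba'
  8: (13,1) 3 'bab'
  9: (1,4) 4 'babb'
  10: (4,7) 1 'b'
  11: (7,12) 3 'bba'
  12: (12,0) 4 'bbab'
  13: (0,3) 5 'bbabb'
  14: (3,6) 2 'bb'
  15: (6,11) 4 'bbba'

[0, 1, 2, 3, 5, 0, 1, 2, 3, 4, 1, 3, 4, 5, 2, 4]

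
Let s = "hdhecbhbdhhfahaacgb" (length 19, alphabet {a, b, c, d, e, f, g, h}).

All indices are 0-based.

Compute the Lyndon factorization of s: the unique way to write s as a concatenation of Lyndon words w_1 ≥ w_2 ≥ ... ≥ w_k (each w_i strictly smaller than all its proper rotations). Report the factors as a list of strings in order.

emit factor 1: 'h' (i=0, period=1)
emit factor 2: 'dhe' (i=1, period=3)
emit factor 3: 'c' (i=4, period=1)
emit factor 4: 'bh' (i=5, period=2)
emit factor 5: 'bdhhf' (i=7, period=5)
emit factor 6: 'ah' (i=12, period=2)
emit factor 7: 'aacgb' (i=14, period=5)

["h", "dhe", "c", "bh", "bdhhf", "ah", "aacgb"]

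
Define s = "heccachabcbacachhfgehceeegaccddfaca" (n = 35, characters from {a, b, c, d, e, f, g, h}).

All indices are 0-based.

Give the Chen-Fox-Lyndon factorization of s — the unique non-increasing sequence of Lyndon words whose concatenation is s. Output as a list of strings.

emit factor 1: 'h' (i=0, period=1)
emit factor 2: 'e' (i=1, period=1)
emit factor 3: 'c' (i=2, period=1)
emit factor 4: 'c' (i=3, period=1)
emit factor 5: 'ach' (i=4, period=3)
emit factor 6: 'abcbacachhfgehceeegaccddfac' (i=7, period=27)
emit factor 7: 'a' (i=34, period=1)

["h", "e", "c", "c", "ach", "abcbacachhfgehceeegaccddfac", "a"]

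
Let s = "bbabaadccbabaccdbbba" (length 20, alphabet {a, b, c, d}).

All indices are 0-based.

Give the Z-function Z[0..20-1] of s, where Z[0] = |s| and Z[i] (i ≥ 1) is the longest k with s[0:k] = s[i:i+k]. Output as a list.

[20, 1, 0, 1, 0, 0, 0, 0, 0, 1, 0, 1, 0, 0, 0, 0, 2, 3, 1, 0]

Z[0]=20
i=1: fresh scan; Z[1]=1 scan→box=[1,2)
i=2: fresh scan; Z[2]=0
i=3: fresh scan; Z[3]=1 scan→box=[3,4)
i=4: fresh scan; Z[4]=0
i=5: fresh scan; Z[5]=0
i=6: fresh scan; Z[6]=0
i=7: fresh scan; Z[7]=0
i=8: fresh scan; Z[8]=0
i=9: fresh scan; Z[9]=1 scan→box=[9,10)
i=10: fresh scan; Z[10]=0
i=11: fresh scan; Z[11]=1 scan→box=[11,12)
i=12: fresh scan; Z[12]=0
i=13: fresh scan; Z[13]=0
i=14: fresh scan; Z[14]=0
i=15: fresh scan; Z[15]=0
i=16: fresh scan; Z[16]=2 scan→box=[16,18)
i=17: min(r-i=1, Z[1]=1)=1; Z[17]=3 scan→box=[17,20)
i=18: min(r-i=2, Z[1]=1)=1; Z[18]=1
i=19: min(r-i=1, Z[2]=0)=0; Z[19]=0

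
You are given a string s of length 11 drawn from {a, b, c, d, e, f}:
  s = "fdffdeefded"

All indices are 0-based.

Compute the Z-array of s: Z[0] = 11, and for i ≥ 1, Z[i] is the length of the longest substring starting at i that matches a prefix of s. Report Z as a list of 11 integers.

[11, 0, 1, 2, 0, 0, 0, 2, 0, 0, 0]

Z[0]=11
i=1: fresh scan; Z[1]=0
i=2: fresh scan; Z[2]=1 scan→box=[2,3)
i=3: fresh scan; Z[3]=2 scan→box=[3,5)
i=4: min(r-i=1, Z[1]=0)=0; Z[4]=0
i=5: fresh scan; Z[5]=0
i=6: fresh scan; Z[6]=0
i=7: fresh scan; Z[7]=2 scan→box=[7,9)
i=8: min(r-i=1, Z[1]=0)=0; Z[8]=0
i=9: fresh scan; Z[9]=0
i=10: fresh scan; Z[10]=0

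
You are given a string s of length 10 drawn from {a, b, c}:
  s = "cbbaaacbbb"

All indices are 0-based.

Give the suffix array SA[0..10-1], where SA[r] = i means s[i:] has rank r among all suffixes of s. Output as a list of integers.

[3, 4, 5, 9, 2, 8, 1, 7, 0, 6]

rank→(start, suffix):
  0 → (3, 'aaacbbb')
  1 → (4, 'aacbbb')
  2 → (5, 'acbbb')
  3 → (9, 'b')
  4 → (2, 'baaacbbb')
  5 → (8, 'bb')
  6 → (1, 'bbaaacbbb')
  7 → (7, 'bbb')
  8 → (0, 'cbbaaacbbb')
  9 → (6, 'cbbb')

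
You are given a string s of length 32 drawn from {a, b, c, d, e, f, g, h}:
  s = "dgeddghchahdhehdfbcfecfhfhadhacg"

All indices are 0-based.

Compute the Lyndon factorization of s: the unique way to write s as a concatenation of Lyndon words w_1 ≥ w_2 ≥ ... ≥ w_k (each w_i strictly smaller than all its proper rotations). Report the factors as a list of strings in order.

["dge", "ddgh", "ch", "ahdhehdfbcfecfhfh", "adh", "acg"]

emit factor 1: 'dge' (i=0, period=3)
emit factor 2: 'ddgh' (i=3, period=4)
emit factor 3: 'ch' (i=7, period=2)
emit factor 4: 'ahdhehdfbcfecfhfh' (i=9, period=17)
emit factor 5: 'adh' (i=26, period=3)
emit factor 6: 'acg' (i=29, period=3)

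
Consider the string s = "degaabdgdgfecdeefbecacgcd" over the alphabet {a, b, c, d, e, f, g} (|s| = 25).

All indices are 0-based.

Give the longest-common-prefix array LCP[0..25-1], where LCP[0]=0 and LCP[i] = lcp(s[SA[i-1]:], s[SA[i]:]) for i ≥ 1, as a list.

sorted suffixes:
  #0 SA[0]=3  'aabdgdgfecdeefbecacgcd'
  #1 SA[1]=4  'abdgdgfecdeefbecacgcd'
  #2 SA[2]=20  'acgcd'
  #3 SA[3]=5  'bdgdgfecdeefbecacgcd'
  #4 SA[4]=17  'becacgcd'
  #5 SA[5]=19  'cacgcd'
  #6 SA[6]=23  'cd'
  #7 SA[7]=12  'cdeefbecacgcd'
  #8 SA[8]=21  'cgcd'
  #9 SA[9]=24  'd'
  #10 SA[10]=13  'deefbecacgcd'
  #11 SA[11]=0  'degaabdgdgfecdeefbecacgcd'
  #12 SA[12]=6  'dgdgfecdeefbecacgcd'
  #13 SA[13]=8  'dgfecdeefbecacgcd'
  #14 SA[14]=18  'ecacgcd'
  #15 SA[15]=11  'ecdeefbecacgcd'
  #16 SA[16]=14  'eefbecacgcd'
  #17 SA[17]=15  'efbecacgcd'
  #18 SA[18]=1  'egaabdgdgfecdeefbecacgcd'
  #19 SA[19]=16  'fbecacgcd'
  #20 SA[20]=10  'fecdeefbecacgcd'
  #21 SA[21]=2  'gaabdgdgfecdeefbecacgcd'
  #22 SA[22]=22  'gcd'
  #23 SA[23]=7  'gdgfecdeefbecacgcd'
  #24 SA[24]=9  'gfecdeefbecacgcd'

SA = [3, 4, 20, 5, 17, 19, 23, 12, 21, 24, 13, 0, 6, 8, 18, 11, 14, 15, 1, 16, 10, 2, 22, 7, 9]
i: (SA[i-1],SA[i]) lcp shared
  1: (3,4) 1 'a'
  2: (4,20) 1 'a'
  3: (20,5) 0 ''
  4: (5,17) 1 'b'
  5: (17,19) 0 ''
  6: (19,23) 1 'c'
  7: (23,12) 2 'cd'
  8: (12,21) 1 'c'
  9: (21,24) 0 ''
  10: (24,13) 1 'd'
  11: (13,0) 2 'de'
  12: (0,6) 1 'd'
  13: (6,8) 2 'dg'
  14: (8,18) 0 ''
  15: (18,11) 2 'ec'
  16: (11,14) 1 'e'
  17: (14,15) 1 'e'
  18: (15,1) 1 'e'
  19: (1,16) 0 ''
  20: (16,10) 1 'f'
  21: (10,2) 0 ''
  22: (2,22) 1 'g'
  23: (22,7) 1 'g'
  24: (7,9) 1 'g'

[0, 1, 1, 0, 1, 0, 1, 2, 1, 0, 1, 2, 1, 2, 0, 2, 1, 1, 1, 0, 1, 0, 1, 1, 1]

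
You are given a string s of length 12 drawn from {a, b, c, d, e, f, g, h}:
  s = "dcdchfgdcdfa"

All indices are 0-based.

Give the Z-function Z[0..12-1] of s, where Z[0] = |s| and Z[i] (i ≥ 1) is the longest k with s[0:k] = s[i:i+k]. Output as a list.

[12, 0, 2, 0, 0, 0, 0, 3, 0, 1, 0, 0]

Z[0]=12
i=1: fresh scan; Z[1]=0
i=2: fresh scan; Z[2]=2 scan→box=[2,4)
i=3: min(r-i=1, Z[1]=0)=0; Z[3]=0
i=4: fresh scan; Z[4]=0
i=5: fresh scan; Z[5]=0
i=6: fresh scan; Z[6]=0
i=7: fresh scan; Z[7]=3 scan→box=[7,10)
i=8: min(r-i=2, Z[1]=0)=0; Z[8]=0
i=9: min(r-i=1, Z[2]=2)=1; Z[9]=1
i=10: fresh scan; Z[10]=0
i=11: fresh scan; Z[11]=0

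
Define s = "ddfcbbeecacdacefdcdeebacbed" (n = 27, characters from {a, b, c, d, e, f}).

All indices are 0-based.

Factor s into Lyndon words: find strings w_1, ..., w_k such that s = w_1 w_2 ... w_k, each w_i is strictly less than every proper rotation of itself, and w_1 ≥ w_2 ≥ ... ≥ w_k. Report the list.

emit factor 1: 'ddf' (i=0, period=3)
emit factor 2: 'c' (i=3, period=1)
emit factor 3: 'bbeec' (i=4, period=5)
emit factor 4: 'acdacefdcdeeb' (i=9, period=13)
emit factor 5: 'acbed' (i=22, period=5)

["ddf", "c", "bbeec", "acdacefdcdeeb", "acbed"]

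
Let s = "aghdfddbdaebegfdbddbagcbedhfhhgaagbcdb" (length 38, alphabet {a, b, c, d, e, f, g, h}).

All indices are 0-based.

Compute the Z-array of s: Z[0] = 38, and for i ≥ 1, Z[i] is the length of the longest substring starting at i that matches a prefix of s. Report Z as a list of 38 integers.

Z[0]=38
i=1: fresh scan; Z[1]=0
i=2: fresh scan; Z[2]=0
i=3: fresh scan; Z[3]=0
i=4: fresh scan; Z[4]=0
i=5: fresh scan; Z[5]=0
i=6: fresh scan; Z[6]=0
i=7: fresh scan; Z[7]=0
i=8: fresh scan; Z[8]=0
i=9: fresh scan; Z[9]=1 scan→box=[9,10)
i=10: fresh scan; Z[10]=0
i=11: fresh scan; Z[11]=0
i=12: fresh scan; Z[12]=0
i=13: fresh scan; Z[13]=0
i=14: fresh scan; Z[14]=0
i=15: fresh scan; Z[15]=0
i=16: fresh scan; Z[16]=0
i=17: fresh scan; Z[17]=0
i=18: fresh scan; Z[18]=0
i=19: fresh scan; Z[19]=0
i=20: fresh scan; Z[20]=2 scan→box=[20,22)
i=21: min(r-i=1, Z[1]=0)=0; Z[21]=0
i=22: fresh scan; Z[22]=0
i=23: fresh scan; Z[23]=0
i=24: fresh scan; Z[24]=0
i=25: fresh scan; Z[25]=0
i=26: fresh scan; Z[26]=0
i=27: fresh scan; Z[27]=0
i=28: fresh scan; Z[28]=0
i=29: fresh scan; Z[29]=0
i=30: fresh scan; Z[30]=0
i=31: fresh scan; Z[31]=1 scan→box=[31,32)
i=32: fresh scan; Z[32]=2 scan→box=[32,34)
i=33: min(r-i=1, Z[1]=0)=0; Z[33]=0
i=34: fresh scan; Z[34]=0
i=35: fresh scan; Z[35]=0
i=36: fresh scan; Z[36]=0
i=37: fresh scan; Z[37]=0

[38, 0, 0, 0, 0, 0, 0, 0, 0, 1, 0, 0, 0, 0, 0, 0, 0, 0, 0, 0, 2, 0, 0, 0, 0, 0, 0, 0, 0, 0, 0, 1, 2, 0, 0, 0, 0, 0]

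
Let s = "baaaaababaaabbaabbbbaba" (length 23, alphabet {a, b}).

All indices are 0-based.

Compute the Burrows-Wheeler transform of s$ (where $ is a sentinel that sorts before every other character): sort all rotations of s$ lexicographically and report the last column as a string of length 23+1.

abbaabaabbbaaaa$abbaabba

rank  rotation                  last
    0  $baaaaababaaabbaabbbbaba  a
    1  a$baaaaababaaabbaabbbbab  b
    2  aaaaababaaabbaabbbbaba$b  b
    3  aaaababaaabbaabbbbaba$ba  a
    4  aaababaaabbaabbbbaba$baa  a
    5  aaabbaabbbbaba$baaaaabab  b
    6  aababaaabbaabbbbaba$baaa  a
    7  aabbaabbbbaba$baaaaababa  a
    8  aabbbbaba$baaaaababaaabb  b
    9  aba$baaaaababaaabbaabbbb  b
   10  abaaabbaabbbbaba$baaaaab  b
   11  ababaaabbaabbbbaba$baaaa  a
   12  abbaabbbbaba$baaaaababaa  a
   13  abbbbaba$baaaaababaaabba  a
   14  ba$baaaaababaaabbaabbbba  a
   15  baaaaababaaabbaabbbbaba$  $
   16  baaabbaabbbbaba$baaaaaba  a
   17  baabbbbaba$baaaaababaaab  b
   18  baba$baaaaababaaabbaabbb  b
   19  babaaabbaabbbbaba$baaaaa  a
   20  bbaabbbbaba$baaaaababaaa  a
   21  bbaba$baaaaababaaabbaabb  b
   22  bbbaba$baaaaababaaabbaab  b
   23  bbbbaba$baaaaababaaabbaa  a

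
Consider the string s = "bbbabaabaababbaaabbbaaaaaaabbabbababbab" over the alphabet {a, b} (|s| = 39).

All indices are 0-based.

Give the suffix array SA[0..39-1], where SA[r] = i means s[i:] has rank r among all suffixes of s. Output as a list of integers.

sorted suffixes:
  #0 SA[0]=20  'aaaaaaabbabbababbab'
  #1 SA[1]=21  'aaaaaabbabbababbab'
  #2 SA[2]=22  'aaaaabbabbababbab'
  #3 SA[3]=23  'aaaabbabbababbab'
  #4 SA[4]=24  'aaabbabbababbab'
  #5 SA[5]=14  'aaabbbaaaaaaabbabbababbab'
  #6 SA[6]=5  'aabaababbaaabbbaaaaaaabbabbababbab'
  #7 SA[7]=8  'aababbaaabbbaaaaaaabbabbababbab'
  #8 SA[8]=25  'aabbabbababbab'
  #9 SA[9]=15  'aabbbaaaaaaabbabbababbab'
  #10 SA[10]=37  'ab'
  #11 SA[11]=3  'abaabaababbaaabbbaaaaaaabbabbababbab'
  #12 SA[12]=6  'abaababbaaabbbaaaaaaabbabbababbab'
  #13 SA[13]=9  'ababbaaabbbaaaaaaabbabbababbab'
  #14 SA[14]=32  'ababbab'
  #15 SA[15]=11  'abbaaabbbaaaaaaabbabbababbab'
  #16 SA[16]=34  'abbab'
  #17 SA[17]=29  'abbababbab'
  #18 SA[18]=26  'abbabbababbab'
  #19 SA[19]=16  'abbbaaaaaaabbabbababbab'
  #20 SA[20]=38  'b'
  #21 SA[21]=19  'baaaaaaabbabbababbab'
  #22 SA[22]=13  'baaabbbaaaaaaabbabbababbab'
  #23 SA[23]=4  'baabaababbaaabbbaaaaaaabbabbababbab'
  #24 SA[24]=7  'baababbaaabbbaaaaaaabbabbababbab'
  #25 SA[25]=36  'bab'
  #26 SA[26]=2  'babaabaababbaaabbbaaaaaaabbabbababbab'
  #27 SA[27]=31  'bababbab'
  #28 SA[28]=10  'babbaaabbbaaaaaaabbabbababbab'
  #29 SA[29]=33  'babbab'
  #30 SA[30]=28  'babbababbab'
  #31 SA[31]=18  'bbaaaaaaabbabbababbab'
  #32 SA[32]=12  'bbaaabbbaaaaaaabbabbababbab'
  #33 SA[33]=35  'bbab'
  #34 SA[34]=1  'bbabaabaababbaaabbbaaaaaaabbabbababbab'
  #35 SA[35]=30  'bbababbab'
  #36 SA[36]=27  'bbabbababbab'
  #37 SA[37]=17  'bbbaaaaaaabbabbababbab'
  #38 SA[38]=0  'bbbabaabaababbaaabbbaaaaaaabbabbababbab'

[20, 21, 22, 23, 24, 14, 5, 8, 25, 15, 37, 3, 6, 9, 32, 11, 34, 29, 26, 16, 38, 19, 13, 4, 7, 36, 2, 31, 10, 33, 28, 18, 12, 35, 1, 30, 27, 17, 0]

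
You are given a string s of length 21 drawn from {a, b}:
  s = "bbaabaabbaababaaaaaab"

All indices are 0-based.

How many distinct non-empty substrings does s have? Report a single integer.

173

sorted suffixes:
  #0 SA[0]=14  'aaaaaab'
  #1 SA[1]=15  'aaaaab'
  #2 SA[2]=16  'aaaab'
  #3 SA[3]=17  'aaab'
  #4 SA[4]=18  'aab'
  #5 SA[5]=2  'aabaabbaababaaaaaab'
  #6 SA[6]=9  'aababaaaaaab'
  #7 SA[7]=5  'aabbaababaaaaaab'
  #8 SA[8]=19  'ab'
  #9 SA[9]=12  'abaaaaaab'
  #10 SA[10]=3  'abaabbaababaaaaaab'
  #11 SA[11]=10  'ababaaaaaab'
  #12 SA[12]=6  'abbaababaaaaaab'
  #13 SA[13]=20  'b'
  #14 SA[14]=13  'baaaaaab'
  #15 SA[15]=1  'baabaabbaababaaaaaab'
  #16 SA[16]=8  'baababaaaaaab'
  #17 SA[17]=4  'baabbaababaaaaaab'
  #18 SA[18]=11  'babaaaaaab'
  #19 SA[19]=0  'bbaabaabbaababaaaaaab'
  #20 SA[20]=7  'bbaababaaaaaab'

SA = [14, 15, 16, 17, 18, 2, 9, 5, 19, 12, 3, 10, 6, 20, 13, 1, 8, 4, 11, 0, 7]
i: (SA[i-1],SA[i]) lcp shared
  1: (14,15) 5 'aaaaa'
  2: (15,16) 4 'aaaa'
  3: (16,17) 3 'aaa'
  4: (17,18) 2 'aa'
  5: (18,2) 3 'aab'
  6: (2,9) 4 'aaba'
  7: (9,5) 3 'aab'
  8: (5,19) 1 'a'
  9: (19,12) 2 'ab'
  10: (12,3) 4 'abaa'
  11: (3,10) 3 'aba'
  12: (10,6) 2 'ab'
  13: (6,20) 0 ''
  14: (20,13) 1 'b'
  15: (13,1) 3 'baa'
  16: (1,8) 5 'baaba'
  17: (8,4) 4 'baab'
  18: (4,11) 2 'ba'
  19: (11,0) 1 'b'
  20: (0,7) 6 'bbaaba'

n(n+1)/2 = 21·22/2 = 231
Σ LCP = 0 + 5 + 4 + 3 + 2 + 3 + 4 + 3 + 1 + 2 + 4 + 3 + 2 + 0 + 1 + 3 + 5 + 4 + 2 + 1 + 6 = 58
distinct = 231 − 58 = 173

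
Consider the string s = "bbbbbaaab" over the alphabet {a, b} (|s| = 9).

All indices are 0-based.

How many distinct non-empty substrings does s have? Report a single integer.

31

rank | idx | suffix
   0 |   5 | aaab
   1 |   6 | aab
   2 |   7 | ab
   3 |   8 | b
   4 |   4 | baaab
   5 |   3 | bbaaab
   6 |   2 | bbbaaab
   7 |   1 | bbbbaaab
   8 |   0 | bbbbbaaab

SA = [5, 6, 7, 8, 4, 3, 2, 1, 0]
rank  pair      lcp
   1  s[5:],s[6:]  2  'aa'
   2  s[6:],s[7:]  1  'a'
   3  s[7:],s[8:]  0  ''
   4  s[8:],s[4:]  1  'b'
   5  s[4:],s[3:]  1  'b'
   6  s[3:],s[2:]  2  'bb'
   7  s[2:],s[1:]  3  'bbb'
   8  s[1:],s[0:]  4  'bbbb'

n(n+1)/2 = 9·10/2 = 45
Σ LCP = 0 + 2 + 1 + 0 + 1 + 1 + 2 + 3 + 4 = 14
distinct = 45 − 14 = 31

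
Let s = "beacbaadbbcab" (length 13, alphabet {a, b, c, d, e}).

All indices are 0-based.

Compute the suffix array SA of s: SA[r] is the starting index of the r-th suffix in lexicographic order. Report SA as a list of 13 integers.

[5, 11, 2, 6, 12, 4, 8, 9, 0, 10, 3, 7, 1]

rank→(start, suffix):
  0 → (5, 'aadbbcab')
  1 → (11, 'ab')
  2 → (2, 'acbaadbbcab')
  3 → (6, 'adbbcab')
  4 → (12, 'b')
  5 → (4, 'baadbbcab')
  6 → (8, 'bbcab')
  7 → (9, 'bcab')
  8 → (0, 'beacbaadbbcab')
  9 → (10, 'cab')
  10 → (3, 'cbaadbbcab')
  11 → (7, 'dbbcab')
  12 → (1, 'eacbaadbbcab')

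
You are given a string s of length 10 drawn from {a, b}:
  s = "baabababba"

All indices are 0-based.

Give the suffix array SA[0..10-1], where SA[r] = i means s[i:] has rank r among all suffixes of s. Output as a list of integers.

rank→(start, suffix):
  0 → (9, 'a')
  1 → (1, 'aabababba')
  2 → (2, 'abababba')
  3 → (4, 'ababba')
  4 → (6, 'abba')
  5 → (8, 'ba')
  6 → (0, 'baabababba')
  7 → (3, 'bababba')
  8 → (5, 'babba')
  9 → (7, 'bba')

[9, 1, 2, 4, 6, 8, 0, 3, 5, 7]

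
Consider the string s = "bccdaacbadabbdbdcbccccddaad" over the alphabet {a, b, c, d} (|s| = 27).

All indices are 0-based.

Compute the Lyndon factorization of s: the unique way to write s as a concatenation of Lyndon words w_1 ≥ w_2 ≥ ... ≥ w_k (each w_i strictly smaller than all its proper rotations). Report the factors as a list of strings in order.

["bccd", "aacbadabbdbdcbccccddaad"]

emit factor 1: 'bccd' (i=0, period=4)
emit factor 2: 'aacbadabbdbdcbccccddaad' (i=4, period=23)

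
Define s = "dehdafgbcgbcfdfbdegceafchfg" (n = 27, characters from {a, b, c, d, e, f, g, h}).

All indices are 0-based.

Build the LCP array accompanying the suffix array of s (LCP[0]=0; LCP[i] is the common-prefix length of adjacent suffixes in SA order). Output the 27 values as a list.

[0, 2, 0, 2, 1, 0, 1, 1, 1, 0, 1, 2, 1, 0, 1, 1, 0, 1, 1, 1, 2, 0, 1, 3, 1, 0, 1]

rank | idx | suffix
   0 |  21 | afchfg
   1 |   4 | afgbcgbcfdfbdegceafchfg
   2 |  10 | bcfdfbdegceafchfg
   3 |   7 | bcgbcfdfbdegceafchfg
   4 |  15 | bdegceafchfg
   5 |  19 | ceafchfg
   6 |  11 | cfdfbdegceafchfg
   7 |   8 | cgbcfdfbdegceafchfg
   8 |  23 | chfg
   9 |   3 | dafgbcgbcfdfbdegceafchfg
  10 |  16 | degceafchfg
  11 |   0 | dehdafgbcgbcfdfbdegceafchfg
  12 |  13 | dfbdegceafchfg
  13 |  20 | eafchfg
  14 |  17 | egceafchfg
  15 |   1 | ehdafgbcgbcfdfbdegceafchfg
  16 |  14 | fbdegceafchfg
  17 |  22 | fchfg
  18 |  12 | fdfbdegceafchfg
  19 |  25 | fg
  20 |   5 | fgbcgbcfdfbdegceafchfg
  21 |  26 | g
  22 |   9 | gbcfdfbdegceafchfg
  23 |   6 | gbcgbcfdfbdegceafchfg
  24 |  18 | gceafchfg
  25 |   2 | hdafgbcgbcfdfbdegceafchfg
  26 |  24 | hfg

SA = [21, 4, 10, 7, 15, 19, 11, 8, 23, 3, 16, 0, 13, 20, 17, 1, 14, 22, 12, 25, 5, 26, 9, 6, 18, 2, 24]
i: (SA[i-1],SA[i]) lcp shared
  1: (21,4) 2 'af'
  2: (4,10) 0 ''
  3: (10,7) 2 'bc'
  4: (7,15) 1 'b'
  5: (15,19) 0 ''
  6: (19,11) 1 'c'
  7: (11,8) 1 'c'
  8: (8,23) 1 'c'
  9: (23,3) 0 ''
  10: (3,16) 1 'd'
  11: (16,0) 2 'de'
  12: (0,13) 1 'd'
  13: (13,20) 0 ''
  14: (20,17) 1 'e'
  15: (17,1) 1 'e'
  16: (1,14) 0 ''
  17: (14,22) 1 'f'
  18: (22,12) 1 'f'
  19: (12,25) 1 'f'
  20: (25,5) 2 'fg'
  21: (5,26) 0 ''
  22: (26,9) 1 'g'
  23: (9,6) 3 'gbc'
  24: (6,18) 1 'g'
  25: (18,2) 0 ''
  26: (2,24) 1 'h'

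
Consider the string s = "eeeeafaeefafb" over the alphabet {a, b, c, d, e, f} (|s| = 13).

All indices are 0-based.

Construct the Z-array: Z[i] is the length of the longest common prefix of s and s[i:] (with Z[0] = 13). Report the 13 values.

[13, 3, 2, 1, 0, 0, 0, 2, 1, 0, 0, 0, 0]

Z[0]=13
i=1: outside box; Z[1]=3 extend→box=[1,4)
i=2: min(r-i=2, Z[1]=3)=2; Z[2]=2
i=3: min(r-i=1, Z[2]=2)=1; Z[3]=1
i=4: outside box; Z[4]=0
i=5: outside box; Z[5]=0
i=6: outside box; Z[6]=0
i=7: outside box; Z[7]=2 extend→box=[7,9)
i=8: min(r-i=1, Z[1]=3)=1; Z[8]=1
i=9: outside box; Z[9]=0
i=10: outside box; Z[10]=0
i=11: outside box; Z[11]=0
i=12: outside box; Z[12]=0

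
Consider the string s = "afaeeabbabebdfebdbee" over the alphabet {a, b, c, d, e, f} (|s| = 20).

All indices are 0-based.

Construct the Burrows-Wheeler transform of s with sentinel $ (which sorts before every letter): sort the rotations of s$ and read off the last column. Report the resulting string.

rank  rotation               last
    0  $afaeeabbabebdfebdbee  e
    1  abbabebdfebdbee$afaee  e
    2  abebdfebdbee$afaeeabb  b
    3  aeeabbabebdfebdbee$af  f
    4  afaeeabbabebdfebdbee$  $
    5  babebdfebdbee$afaeeab  b
    6  bbabebdfebdbee$afaeea  a
    7  bdbee$afaeeabbabebdfe  e
    8  bdfebdbee$afaeeabbabe  e
    9  bebdfebdbee$afaeeabba  a
   10  bee$afaeeabbabebdfebd  d
   11  dbee$afaeeabbabebdfeb  b
   12  dfebdbee$afaeeabbabeb  b
   13  e$afaeeabbabebdfebdbe  e
   14  eabbabebdfebdbee$afae  e
   15  ebdbee$afaeeabbabebdf  f
   16  ebdfebdbee$afaeeabbab  b
   17  ee$afaeeabbabebdfebdb  b
   18  eeabbabebdfebdbee$afa  a
   19  faeeabbabebdfebdbee$a  a
   20  febdbee$afaeeabbabebd  d

eebf$baeeadbbeefbbaad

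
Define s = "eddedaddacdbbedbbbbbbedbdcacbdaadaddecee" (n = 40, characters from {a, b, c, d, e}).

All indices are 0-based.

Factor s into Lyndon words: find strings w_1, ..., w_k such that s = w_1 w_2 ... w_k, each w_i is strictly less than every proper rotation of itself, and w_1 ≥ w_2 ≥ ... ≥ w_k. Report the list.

["e", "dde", "d", "add", "acdbbedbbbbbbedbdc", "acbd", "aadaddecee"]

emit factor 1: 'e' (i=0, period=1)
emit factor 2: 'dde' (i=1, period=3)
emit factor 3: 'd' (i=4, period=1)
emit factor 4: 'add' (i=5, period=3)
emit factor 5: 'acdbbedbbbbbbedbdc' (i=8, period=18)
emit factor 6: 'acbd' (i=26, period=4)
emit factor 7: 'aadaddecee' (i=30, period=10)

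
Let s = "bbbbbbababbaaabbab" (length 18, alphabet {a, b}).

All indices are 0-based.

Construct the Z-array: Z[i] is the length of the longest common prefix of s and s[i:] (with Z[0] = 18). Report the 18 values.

Z[0]=18
i=1: fresh scan; Z[1]=5 extend→box=[1,6)
i=2: min(r-i=4, Z[1]=5)=4; Z[2]=4
i=3: min(r-i=3, Z[2]=4)=3; Z[3]=3
i=4: min(r-i=2, Z[3]=3)=2; Z[4]=2
i=5: min(r-i=1, Z[4]=2)=1; Z[5]=1
i=6: fresh scan; Z[6]=0
i=7: fresh scan; Z[7]=1 extend→box=[7,8)
i=8: fresh scan; Z[8]=0
i=9: fresh scan; Z[9]=2 extend→box=[9,11)
i=10: min(r-i=1, Z[1]=5)=1; Z[10]=1
i=11: fresh scan; Z[11]=0
i=12: fresh scan; Z[12]=0
i=13: fresh scan; Z[13]=0
i=14: fresh scan; Z[14]=2 extend→box=[14,16)
i=15: min(r-i=1, Z[1]=5)=1; Z[15]=1
i=16: fresh scan; Z[16]=0
i=17: fresh scan; Z[17]=1 extend→box=[17,18)

[18, 5, 4, 3, 2, 1, 0, 1, 0, 2, 1, 0, 0, 0, 2, 1, 0, 1]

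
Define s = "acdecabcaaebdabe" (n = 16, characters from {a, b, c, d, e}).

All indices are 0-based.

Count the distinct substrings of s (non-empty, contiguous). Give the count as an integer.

123

rank | idx | suffix
   0 |   8 | aaebdabe
   1 |   5 | abcaaebdabe
   2 |  13 | abe
   3 |   0 | acdecabcaaebdabe
   4 |   9 | aebdabe
   5 |   6 | bcaaebdabe
   6 |  11 | bdabe
   7 |  14 | be
   8 |   7 | caaebdabe
   9 |   4 | cabcaaebdabe
  10 |   1 | cdecabcaaebdabe
  11 |  12 | dabe
  12 |   2 | decabcaaebdabe
  13 |  15 | e
  14 |  10 | ebdabe
  15 |   3 | ecabcaaebdabe

SA = [8, 5, 13, 0, 9, 6, 11, 14, 7, 4, 1, 12, 2, 15, 10, 3]
i: (SA[i-1],SA[i]) lcp shared
  1: (8,5) 1 'a'
  2: (5,13) 2 'ab'
  3: (13,0) 1 'a'
  4: (0,9) 1 'a'
  5: (9,6) 0 ''
  6: (6,11) 1 'b'
  7: (11,14) 1 'b'
  8: (14,7) 0 ''
  9: (7,4) 2 'ca'
  10: (4,1) 1 'c'
  11: (1,12) 0 ''
  12: (12,2) 1 'd'
  13: (2,15) 0 ''
  14: (15,10) 1 'e'
  15: (10,3) 1 'e'

n(n+1)/2 = 16·17/2 = 136
Σ LCP = 0 + 1 + 2 + 1 + 1 + 0 + 1 + 1 + 0 + 2 + 1 + 0 + 1 + 0 + 1 + 1 = 13
distinct = 136 − 13 = 123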